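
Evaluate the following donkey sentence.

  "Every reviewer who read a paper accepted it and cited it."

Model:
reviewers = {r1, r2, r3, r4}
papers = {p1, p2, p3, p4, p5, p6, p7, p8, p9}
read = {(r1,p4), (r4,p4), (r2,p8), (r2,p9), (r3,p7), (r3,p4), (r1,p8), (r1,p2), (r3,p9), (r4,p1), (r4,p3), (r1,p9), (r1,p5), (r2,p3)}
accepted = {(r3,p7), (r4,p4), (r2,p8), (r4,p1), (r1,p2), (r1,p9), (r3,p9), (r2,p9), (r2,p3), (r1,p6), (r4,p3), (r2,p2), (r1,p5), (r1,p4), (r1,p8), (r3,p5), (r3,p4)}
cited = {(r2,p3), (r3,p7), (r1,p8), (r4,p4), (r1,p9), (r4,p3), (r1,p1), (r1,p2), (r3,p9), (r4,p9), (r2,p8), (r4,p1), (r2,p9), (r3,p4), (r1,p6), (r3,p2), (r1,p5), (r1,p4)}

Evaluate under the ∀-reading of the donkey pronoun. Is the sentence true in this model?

True

"it" takes "a paper" as antecedent — a donkey pronoun bound across the clause boundary.
Strong reading: for every (r,p) with read(r,p), accepted(r,p) ∧ cited(r,p).
Restrictor pairs: (r1,p2) ✓  (r1,p4) ✓  (r1,p5) ✓  (r1,p8) ✓  (r1,p9) ✓  (r2,p3) ✓  (r2,p8) ✓  (r2,p9) ✓  (r3,p4) ✓  (r3,p7) ✓  (r3,p9) ✓  (r4,p1) ✓  (r4,p3) ✓  (r4,p4) ✓
Every restrictor pair satisfies the scope.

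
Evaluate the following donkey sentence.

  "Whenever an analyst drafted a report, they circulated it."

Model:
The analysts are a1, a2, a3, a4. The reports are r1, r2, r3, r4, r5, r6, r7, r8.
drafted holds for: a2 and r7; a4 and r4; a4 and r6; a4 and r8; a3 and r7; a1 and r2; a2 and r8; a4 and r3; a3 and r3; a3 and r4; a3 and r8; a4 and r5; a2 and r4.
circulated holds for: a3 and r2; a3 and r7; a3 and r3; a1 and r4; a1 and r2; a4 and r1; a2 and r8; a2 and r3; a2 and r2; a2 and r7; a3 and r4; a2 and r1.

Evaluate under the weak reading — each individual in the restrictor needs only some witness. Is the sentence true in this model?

"it" takes "a report" as antecedent — a donkey pronoun bound across the clause boundary.
Weak reading: every analyst a with some drafted-report has at least one drafted-report r such that circulated(a,r).
Per analyst: a1:✓  a2:✓  a3:✓  a4:✗
a4 has no witness among its drafted-reports.

False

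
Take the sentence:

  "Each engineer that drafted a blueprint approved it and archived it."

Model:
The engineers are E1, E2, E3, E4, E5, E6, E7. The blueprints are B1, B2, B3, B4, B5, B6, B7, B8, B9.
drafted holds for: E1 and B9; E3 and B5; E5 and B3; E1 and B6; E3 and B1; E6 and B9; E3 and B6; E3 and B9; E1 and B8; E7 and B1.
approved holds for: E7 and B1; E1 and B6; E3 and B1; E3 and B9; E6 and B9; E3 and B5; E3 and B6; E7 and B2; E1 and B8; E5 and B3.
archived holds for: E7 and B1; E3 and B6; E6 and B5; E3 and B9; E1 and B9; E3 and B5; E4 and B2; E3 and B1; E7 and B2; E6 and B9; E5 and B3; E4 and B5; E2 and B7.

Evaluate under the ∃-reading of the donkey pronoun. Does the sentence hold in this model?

False

"it" takes "a blueprint" as antecedent — a donkey pronoun bound across the clause boundary.
Weak reading: every engineer e with some drafted-blueprint has at least one drafted-blueprint b such that approved(e,b) ∧ archived(e,b).
Per engineer: E1:✗  E3:✓  E5:✓  E6:✓  E7:✓
E1 has no witness among its drafted-blueprints.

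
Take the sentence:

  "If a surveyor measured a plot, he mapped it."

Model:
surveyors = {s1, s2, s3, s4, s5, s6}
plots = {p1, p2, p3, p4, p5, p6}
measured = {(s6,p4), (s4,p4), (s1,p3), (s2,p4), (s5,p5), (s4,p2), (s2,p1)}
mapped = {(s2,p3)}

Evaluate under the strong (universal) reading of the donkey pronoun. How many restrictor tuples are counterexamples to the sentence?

7

"it" takes "a plot" as antecedent — a donkey pronoun bound across the clause boundary.
Strong reading: for every (s,p) with measured(s,p), mapped(s,p).
Restrictor pairs: (s1,p3) ✗  (s2,p1) ✗  (s2,p4) ✗  (s4,p2) ✗  (s4,p4) ✗  (s5,p5) ✗  (s6,p4) ✗
Counterexamples (restrictor pairs failing the scope): 7.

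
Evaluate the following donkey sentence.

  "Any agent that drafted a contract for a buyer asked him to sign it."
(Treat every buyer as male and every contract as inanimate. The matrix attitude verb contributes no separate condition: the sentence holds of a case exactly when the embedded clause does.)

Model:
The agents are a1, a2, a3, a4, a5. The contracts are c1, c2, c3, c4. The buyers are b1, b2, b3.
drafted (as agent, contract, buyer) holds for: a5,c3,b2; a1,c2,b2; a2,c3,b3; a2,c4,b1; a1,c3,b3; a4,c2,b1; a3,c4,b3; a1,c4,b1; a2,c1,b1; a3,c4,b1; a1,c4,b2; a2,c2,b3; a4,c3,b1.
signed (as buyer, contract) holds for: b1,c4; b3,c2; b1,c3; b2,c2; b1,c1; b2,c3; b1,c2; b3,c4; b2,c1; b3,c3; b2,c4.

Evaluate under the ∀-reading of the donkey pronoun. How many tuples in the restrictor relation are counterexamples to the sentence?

"him" takes "a buyer" as antecedent and "it" takes "a contract"; both are donkey pronouns co-varying with the restrictor.
Strong reading: for every (a,c,b) with drafted(a,c,b), signed(b,c).
Restrictor triples: (a1,c2,b2)→signed(b2,c2) ✓  (a1,c3,b3)→signed(b3,c3) ✓  (a1,c4,b1)→signed(b1,c4) ✓  (a1,c4,b2)→signed(b2,c4) ✓  (a2,c1,b1)→signed(b1,c1) ✓  (a2,c2,b3)→signed(b3,c2) ✓  (a2,c3,b3)→signed(b3,c3) ✓  (a2,c4,b1)→signed(b1,c4) ✓  (a3,c4,b1)→signed(b1,c4) ✓  (a3,c4,b3)→signed(b3,c4) ✓  (a4,c2,b1)→signed(b1,c2) ✓  (a4,c3,b1)→signed(b1,c3) ✓  (a5,c3,b2)→signed(b2,c3) ✓
Counterexamples (restrictor triples failing the scope): 0.

0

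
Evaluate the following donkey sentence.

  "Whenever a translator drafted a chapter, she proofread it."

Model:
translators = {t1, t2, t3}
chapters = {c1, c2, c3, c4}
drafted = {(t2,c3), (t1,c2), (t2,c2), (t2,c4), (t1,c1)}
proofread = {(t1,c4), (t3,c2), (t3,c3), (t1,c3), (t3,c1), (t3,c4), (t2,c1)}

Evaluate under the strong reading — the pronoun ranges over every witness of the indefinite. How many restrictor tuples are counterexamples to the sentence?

5

"it" takes "a chapter" as antecedent — a donkey pronoun bound across the clause boundary.
Strong reading: for every (t,c) with drafted(t,c), proofread(t,c).
Restrictor pairs: (t1,c1) ✗  (t1,c2) ✗  (t2,c2) ✗  (t2,c3) ✗  (t2,c4) ✗
Counterexamples (restrictor pairs failing the scope): 5.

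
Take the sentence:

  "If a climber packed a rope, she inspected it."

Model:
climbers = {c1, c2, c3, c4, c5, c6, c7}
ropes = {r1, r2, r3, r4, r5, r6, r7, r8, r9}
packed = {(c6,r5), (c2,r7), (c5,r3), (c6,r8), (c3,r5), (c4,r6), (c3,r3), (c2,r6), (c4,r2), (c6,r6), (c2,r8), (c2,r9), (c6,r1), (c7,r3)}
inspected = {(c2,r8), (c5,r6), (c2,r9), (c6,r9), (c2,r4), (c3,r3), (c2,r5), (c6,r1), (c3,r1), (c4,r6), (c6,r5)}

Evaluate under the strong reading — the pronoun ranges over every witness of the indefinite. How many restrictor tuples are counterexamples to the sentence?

"it" takes "a rope" as antecedent — a donkey pronoun bound across the clause boundary.
Strong reading: for every (c,r) with packed(c,r), inspected(c,r).
Restrictor pairs: (c2,r6) ✗  (c2,r7) ✗  (c2,r8) ✓  (c2,r9) ✓  (c3,r3) ✓  (c3,r5) ✗  (c4,r2) ✗  (c4,r6) ✓  (c5,r3) ✗  (c6,r1) ✓  (c6,r5) ✓  (c6,r6) ✗  (c6,r8) ✗  (c7,r3) ✗
Counterexamples (restrictor pairs failing the scope): 8.

8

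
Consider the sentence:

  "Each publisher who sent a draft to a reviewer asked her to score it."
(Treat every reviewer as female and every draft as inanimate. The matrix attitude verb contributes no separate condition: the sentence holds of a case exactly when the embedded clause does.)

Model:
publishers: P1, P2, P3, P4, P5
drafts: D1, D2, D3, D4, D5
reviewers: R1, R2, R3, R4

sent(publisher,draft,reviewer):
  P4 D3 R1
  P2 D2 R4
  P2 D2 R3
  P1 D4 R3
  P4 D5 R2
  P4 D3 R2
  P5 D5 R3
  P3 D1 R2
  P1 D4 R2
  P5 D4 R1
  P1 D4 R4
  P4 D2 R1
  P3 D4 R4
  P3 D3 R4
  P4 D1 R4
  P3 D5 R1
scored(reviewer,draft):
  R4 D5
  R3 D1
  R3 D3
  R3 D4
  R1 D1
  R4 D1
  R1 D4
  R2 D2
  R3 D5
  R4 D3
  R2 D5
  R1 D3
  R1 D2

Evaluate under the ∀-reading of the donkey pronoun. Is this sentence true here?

False

"her" takes "a reviewer" as antecedent and "it" takes "a draft"; both are donkey pronouns co-varying with the restrictor.
Strong reading: for every (p,d,r) with sent(p,d,r), scored(r,d).
Restrictor triples: (P1,D4,R2)→scored(R2,D4) ✗  (P1,D4,R3)→scored(R3,D4) ✓  (P1,D4,R4)→scored(R4,D4) ✗  (P2,D2,R3)→scored(R3,D2) ✗  (P2,D2,R4)→scored(R4,D2) ✗  (P3,D1,R2)→scored(R2,D1) ✗  (P3,D3,R4)→scored(R4,D3) ✓  (P3,D4,R4)→scored(R4,D4) ✗  (P3,D5,R1)→scored(R1,D5) ✗  (P4,D1,R4)→scored(R4,D1) ✓  (P4,D2,R1)→scored(R1,D2) ✓  (P4,D3,R1)→scored(R1,D3) ✓  (P4,D3,R2)→scored(R2,D3) ✗  (P4,D5,R2)→scored(R2,D5) ✓  (P5,D4,R1)→scored(R1,D4) ✓  (P5,D5,R3)→scored(R3,D5) ✓
Counterexample: (P1,D4,R2) — scored(R2,D4) does not hold.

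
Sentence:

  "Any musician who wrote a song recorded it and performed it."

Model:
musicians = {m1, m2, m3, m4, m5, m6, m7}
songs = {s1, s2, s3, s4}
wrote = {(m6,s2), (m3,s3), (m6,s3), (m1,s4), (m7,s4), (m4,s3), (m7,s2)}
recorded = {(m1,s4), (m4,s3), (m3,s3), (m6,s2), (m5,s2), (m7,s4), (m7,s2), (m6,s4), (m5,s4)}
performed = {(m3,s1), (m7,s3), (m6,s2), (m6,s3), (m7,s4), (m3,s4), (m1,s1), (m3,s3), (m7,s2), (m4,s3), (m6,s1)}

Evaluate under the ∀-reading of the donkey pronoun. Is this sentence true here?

False

"it" takes "a song" as antecedent — a donkey pronoun bound across the clause boundary.
Strong reading: for every (m,s) with wrote(m,s), recorded(m,s) ∧ performed(m,s).
Restrictor pairs: (m1,s4) ✗  (m3,s3) ✓  (m4,s3) ✓  (m6,s2) ✓  (m6,s3) ✗  (m7,s2) ✓  (m7,s4) ✓
Counterexample: (m1,s4) is in wrote but fails the scope.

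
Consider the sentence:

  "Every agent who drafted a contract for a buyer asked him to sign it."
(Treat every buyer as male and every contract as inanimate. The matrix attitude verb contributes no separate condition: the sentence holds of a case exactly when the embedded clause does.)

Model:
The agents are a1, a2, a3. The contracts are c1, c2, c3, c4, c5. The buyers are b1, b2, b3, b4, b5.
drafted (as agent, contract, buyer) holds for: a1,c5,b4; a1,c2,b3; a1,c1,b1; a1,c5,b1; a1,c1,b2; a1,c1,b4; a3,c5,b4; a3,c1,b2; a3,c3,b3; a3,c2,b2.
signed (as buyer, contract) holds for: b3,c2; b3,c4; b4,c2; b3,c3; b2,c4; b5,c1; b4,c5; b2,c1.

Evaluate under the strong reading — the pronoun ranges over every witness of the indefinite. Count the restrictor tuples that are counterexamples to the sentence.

"him" takes "a buyer" as antecedent and "it" takes "a contract"; both are donkey pronouns co-varying with the restrictor.
Strong reading: for every (a,c,b) with drafted(a,c,b), signed(b,c).
Restrictor triples: (a1,c1,b1)→signed(b1,c1) ✗  (a1,c1,b2)→signed(b2,c1) ✓  (a1,c1,b4)→signed(b4,c1) ✗  (a1,c2,b3)→signed(b3,c2) ✓  (a1,c5,b1)→signed(b1,c5) ✗  (a1,c5,b4)→signed(b4,c5) ✓  (a3,c1,b2)→signed(b2,c1) ✓  (a3,c2,b2)→signed(b2,c2) ✗  (a3,c3,b3)→signed(b3,c3) ✓  (a3,c5,b4)→signed(b4,c5) ✓
Counterexamples (restrictor triples failing the scope): 4.

4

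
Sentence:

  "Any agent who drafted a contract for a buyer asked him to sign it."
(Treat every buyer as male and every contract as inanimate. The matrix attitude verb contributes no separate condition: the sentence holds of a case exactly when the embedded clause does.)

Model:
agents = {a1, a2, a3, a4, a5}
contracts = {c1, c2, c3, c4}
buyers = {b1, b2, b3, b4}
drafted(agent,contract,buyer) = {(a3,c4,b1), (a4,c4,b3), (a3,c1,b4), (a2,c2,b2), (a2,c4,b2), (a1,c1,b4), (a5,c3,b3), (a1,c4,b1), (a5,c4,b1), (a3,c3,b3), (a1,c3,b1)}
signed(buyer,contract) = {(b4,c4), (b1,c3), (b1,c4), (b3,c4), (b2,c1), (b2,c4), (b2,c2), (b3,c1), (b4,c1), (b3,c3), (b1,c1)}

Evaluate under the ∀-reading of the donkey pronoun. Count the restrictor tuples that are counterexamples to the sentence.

"him" takes "a buyer" as antecedent and "it" takes "a contract"; both are donkey pronouns co-varying with the restrictor.
Strong reading: for every (a,c,b) with drafted(a,c,b), signed(b,c).
Restrictor triples: (a1,c1,b4)→signed(b4,c1) ✓  (a1,c3,b1)→signed(b1,c3) ✓  (a1,c4,b1)→signed(b1,c4) ✓  (a2,c2,b2)→signed(b2,c2) ✓  (a2,c4,b2)→signed(b2,c4) ✓  (a3,c1,b4)→signed(b4,c1) ✓  (a3,c3,b3)→signed(b3,c3) ✓  (a3,c4,b1)→signed(b1,c4) ✓  (a4,c4,b3)→signed(b3,c4) ✓  (a5,c3,b3)→signed(b3,c3) ✓  (a5,c4,b1)→signed(b1,c4) ✓
Counterexamples (restrictor triples failing the scope): 0.

0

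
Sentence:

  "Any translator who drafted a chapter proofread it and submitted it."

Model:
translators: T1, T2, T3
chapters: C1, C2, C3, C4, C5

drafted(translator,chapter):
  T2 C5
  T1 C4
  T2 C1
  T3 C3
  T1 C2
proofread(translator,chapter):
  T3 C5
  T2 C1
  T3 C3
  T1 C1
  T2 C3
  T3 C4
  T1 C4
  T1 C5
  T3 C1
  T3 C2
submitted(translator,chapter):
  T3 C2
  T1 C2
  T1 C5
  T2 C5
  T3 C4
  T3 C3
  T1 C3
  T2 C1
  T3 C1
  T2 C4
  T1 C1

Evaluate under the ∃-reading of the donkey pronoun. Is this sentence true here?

"it" takes "a chapter" as antecedent — a donkey pronoun bound across the clause boundary.
Weak reading: every translator t with some drafted-chapter has at least one drafted-chapter c such that proofread(t,c) ∧ submitted(t,c).
Per translator: T1:✗  T2:✓  T3:✓
T1 has no witness among its drafted-chapters.

False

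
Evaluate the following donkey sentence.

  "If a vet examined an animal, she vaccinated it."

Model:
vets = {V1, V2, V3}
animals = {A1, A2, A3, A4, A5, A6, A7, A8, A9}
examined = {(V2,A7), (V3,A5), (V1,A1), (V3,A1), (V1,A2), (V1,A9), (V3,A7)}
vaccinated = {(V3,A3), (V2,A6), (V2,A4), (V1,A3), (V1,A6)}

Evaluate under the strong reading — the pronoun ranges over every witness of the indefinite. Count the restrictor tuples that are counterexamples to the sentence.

"it" takes "an animal" as antecedent — a donkey pronoun bound across the clause boundary.
Strong reading: for every (v,a) with examined(v,a), vaccinated(v,a).
Restrictor pairs: (V1,A1) ✗  (V1,A2) ✗  (V1,A9) ✗  (V2,A7) ✗  (V3,A1) ✗  (V3,A5) ✗  (V3,A7) ✗
Counterexamples (restrictor pairs failing the scope): 7.

7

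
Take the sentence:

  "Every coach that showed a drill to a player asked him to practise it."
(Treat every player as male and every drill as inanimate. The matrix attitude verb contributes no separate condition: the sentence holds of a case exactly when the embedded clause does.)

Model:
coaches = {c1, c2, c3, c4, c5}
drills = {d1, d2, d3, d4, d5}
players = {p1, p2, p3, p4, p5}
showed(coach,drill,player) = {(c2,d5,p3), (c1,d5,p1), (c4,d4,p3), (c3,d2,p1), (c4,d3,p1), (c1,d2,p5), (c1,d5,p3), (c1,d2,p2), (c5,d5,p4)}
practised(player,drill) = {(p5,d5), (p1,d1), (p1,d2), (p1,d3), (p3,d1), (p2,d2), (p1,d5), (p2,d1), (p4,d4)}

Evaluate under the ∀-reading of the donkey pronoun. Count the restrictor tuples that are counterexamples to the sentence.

5

"him" takes "a player" as antecedent and "it" takes "a drill"; both are donkey pronouns co-varying with the restrictor.
Strong reading: for every (c,d,p) with showed(c,d,p), practised(p,d).
Restrictor triples: (c1,d2,p2)→practised(p2,d2) ✓  (c1,d2,p5)→practised(p5,d2) ✗  (c1,d5,p1)→practised(p1,d5) ✓  (c1,d5,p3)→practised(p3,d5) ✗  (c2,d5,p3)→practised(p3,d5) ✗  (c3,d2,p1)→practised(p1,d2) ✓  (c4,d3,p1)→practised(p1,d3) ✓  (c4,d4,p3)→practised(p3,d4) ✗  (c5,d5,p4)→practised(p4,d5) ✗
Counterexamples (restrictor triples failing the scope): 5.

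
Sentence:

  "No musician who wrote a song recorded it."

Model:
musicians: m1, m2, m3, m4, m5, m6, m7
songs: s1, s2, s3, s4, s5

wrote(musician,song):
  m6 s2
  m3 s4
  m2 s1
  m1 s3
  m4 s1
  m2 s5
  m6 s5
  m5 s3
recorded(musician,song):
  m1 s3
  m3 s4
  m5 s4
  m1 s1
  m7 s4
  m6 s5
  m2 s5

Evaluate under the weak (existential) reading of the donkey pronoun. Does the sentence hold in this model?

False

"it" takes "a song" as antecedent — a donkey pronoun bound across the clause boundary.
Truth condition: for no (m,s) with wrote(m,s) does recorded(m,s) hold.
Restrictor pairs — does the scope hold? (m1,s3):holds  (m2,s1):fails  (m2,s5):holds  (m3,s4):holds  (m4,s1):fails  (m5,s3):fails  (m6,s2):fails  (m6,s5):holds
Scope holds for 4 pair(s), so the sentence is false.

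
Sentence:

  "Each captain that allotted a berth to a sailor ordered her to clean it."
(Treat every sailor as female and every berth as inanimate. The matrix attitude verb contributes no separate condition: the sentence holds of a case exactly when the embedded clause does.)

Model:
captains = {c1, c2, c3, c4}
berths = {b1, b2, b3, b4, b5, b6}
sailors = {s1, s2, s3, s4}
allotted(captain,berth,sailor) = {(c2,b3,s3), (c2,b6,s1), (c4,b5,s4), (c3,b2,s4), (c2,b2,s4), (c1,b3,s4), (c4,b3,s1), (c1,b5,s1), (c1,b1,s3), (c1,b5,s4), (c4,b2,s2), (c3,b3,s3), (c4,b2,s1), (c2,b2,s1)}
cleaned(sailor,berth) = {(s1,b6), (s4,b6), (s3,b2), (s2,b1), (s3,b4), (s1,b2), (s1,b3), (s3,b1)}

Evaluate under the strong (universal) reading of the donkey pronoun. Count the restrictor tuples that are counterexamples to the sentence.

9

"her" takes "a sailor" as antecedent and "it" takes "a berth"; both are donkey pronouns co-varying with the restrictor.
Strong reading: for every (c,b,s) with allotted(c,b,s), cleaned(s,b).
Restrictor triples: (c1,b1,s3)→cleaned(s3,b1) ✓  (c1,b3,s4)→cleaned(s4,b3) ✗  (c1,b5,s1)→cleaned(s1,b5) ✗  (c1,b5,s4)→cleaned(s4,b5) ✗  (c2,b2,s1)→cleaned(s1,b2) ✓  (c2,b2,s4)→cleaned(s4,b2) ✗  (c2,b3,s3)→cleaned(s3,b3) ✗  (c2,b6,s1)→cleaned(s1,b6) ✓  (c3,b2,s4)→cleaned(s4,b2) ✗  (c3,b3,s3)→cleaned(s3,b3) ✗  (c4,b2,s1)→cleaned(s1,b2) ✓  (c4,b2,s2)→cleaned(s2,b2) ✗  (c4,b3,s1)→cleaned(s1,b3) ✓  (c4,b5,s4)→cleaned(s4,b5) ✗
Counterexamples (restrictor triples failing the scope): 9.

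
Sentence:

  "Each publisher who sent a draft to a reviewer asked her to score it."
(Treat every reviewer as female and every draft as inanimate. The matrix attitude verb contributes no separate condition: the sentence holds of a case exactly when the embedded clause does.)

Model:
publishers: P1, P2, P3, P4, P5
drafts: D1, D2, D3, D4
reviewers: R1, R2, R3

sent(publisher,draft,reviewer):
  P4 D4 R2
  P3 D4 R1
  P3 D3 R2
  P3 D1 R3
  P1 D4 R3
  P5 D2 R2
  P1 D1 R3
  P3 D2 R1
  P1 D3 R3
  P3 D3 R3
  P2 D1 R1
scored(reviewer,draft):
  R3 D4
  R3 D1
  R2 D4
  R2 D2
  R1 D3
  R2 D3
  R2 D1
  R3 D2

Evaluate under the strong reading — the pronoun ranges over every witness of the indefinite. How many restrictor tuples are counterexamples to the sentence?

"her" takes "a reviewer" as antecedent and "it" takes "a draft"; both are donkey pronouns co-varying with the restrictor.
Strong reading: for every (p,d,r) with sent(p,d,r), scored(r,d).
Restrictor triples: (P1,D1,R3)→scored(R3,D1) ✓  (P1,D3,R3)→scored(R3,D3) ✗  (P1,D4,R3)→scored(R3,D4) ✓  (P2,D1,R1)→scored(R1,D1) ✗  (P3,D1,R3)→scored(R3,D1) ✓  (P3,D2,R1)→scored(R1,D2) ✗  (P3,D3,R2)→scored(R2,D3) ✓  (P3,D3,R3)→scored(R3,D3) ✗  (P3,D4,R1)→scored(R1,D4) ✗  (P4,D4,R2)→scored(R2,D4) ✓  (P5,D2,R2)→scored(R2,D2) ✓
Counterexamples (restrictor triples failing the scope): 5.

5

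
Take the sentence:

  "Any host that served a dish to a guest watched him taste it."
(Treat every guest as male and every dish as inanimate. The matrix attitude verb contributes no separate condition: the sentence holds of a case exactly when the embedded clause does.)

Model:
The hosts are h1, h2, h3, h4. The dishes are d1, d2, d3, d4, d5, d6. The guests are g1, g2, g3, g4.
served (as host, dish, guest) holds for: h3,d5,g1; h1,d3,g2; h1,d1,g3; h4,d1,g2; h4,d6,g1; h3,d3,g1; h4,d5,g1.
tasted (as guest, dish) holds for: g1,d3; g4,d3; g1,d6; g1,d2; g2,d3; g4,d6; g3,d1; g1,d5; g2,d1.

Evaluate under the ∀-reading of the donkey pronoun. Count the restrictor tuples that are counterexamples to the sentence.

0

"him" takes "a guest" as antecedent and "it" takes "a dish"; both are donkey pronouns co-varying with the restrictor.
Strong reading: for every (h,d,g) with served(h,d,g), tasted(g,d).
Restrictor triples: (h1,d1,g3)→tasted(g3,d1) ✓  (h1,d3,g2)→tasted(g2,d3) ✓  (h3,d3,g1)→tasted(g1,d3) ✓  (h3,d5,g1)→tasted(g1,d5) ✓  (h4,d1,g2)→tasted(g2,d1) ✓  (h4,d5,g1)→tasted(g1,d5) ✓  (h4,d6,g1)→tasted(g1,d6) ✓
Counterexamples (restrictor triples failing the scope): 0.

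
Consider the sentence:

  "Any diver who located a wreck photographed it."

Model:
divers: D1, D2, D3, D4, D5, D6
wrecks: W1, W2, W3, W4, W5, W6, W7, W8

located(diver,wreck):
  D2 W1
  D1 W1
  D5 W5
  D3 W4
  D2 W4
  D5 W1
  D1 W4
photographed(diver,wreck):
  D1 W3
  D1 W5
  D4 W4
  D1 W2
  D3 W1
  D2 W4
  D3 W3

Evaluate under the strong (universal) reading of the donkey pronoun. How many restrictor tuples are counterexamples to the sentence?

"it" takes "a wreck" as antecedent — a donkey pronoun bound across the clause boundary.
Strong reading: for every (d,w) with located(d,w), photographed(d,w).
Restrictor pairs: (D1,W1) ✗  (D1,W4) ✗  (D2,W1) ✗  (D2,W4) ✓  (D3,W4) ✗  (D5,W1) ✗  (D5,W5) ✗
Counterexamples (restrictor pairs failing the scope): 6.

6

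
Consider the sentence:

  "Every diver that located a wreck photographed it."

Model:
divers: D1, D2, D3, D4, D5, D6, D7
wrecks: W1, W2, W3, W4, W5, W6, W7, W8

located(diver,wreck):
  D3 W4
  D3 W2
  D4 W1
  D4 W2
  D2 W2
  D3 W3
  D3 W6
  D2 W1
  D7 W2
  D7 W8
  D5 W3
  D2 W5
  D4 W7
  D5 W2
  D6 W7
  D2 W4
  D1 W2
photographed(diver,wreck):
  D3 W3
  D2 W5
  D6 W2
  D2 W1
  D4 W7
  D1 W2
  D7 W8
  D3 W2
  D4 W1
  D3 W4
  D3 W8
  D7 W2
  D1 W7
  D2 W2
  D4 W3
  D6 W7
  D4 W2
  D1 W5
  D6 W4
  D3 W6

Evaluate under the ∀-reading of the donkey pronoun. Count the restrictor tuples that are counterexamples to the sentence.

"it" takes "a wreck" as antecedent — a donkey pronoun bound across the clause boundary.
Strong reading: for every (d,w) with located(d,w), photographed(d,w).
Restrictor pairs: (D1,W2) ✓  (D2,W1) ✓  (D2,W2) ✓  (D2,W4) ✗  (D2,W5) ✓  (D3,W2) ✓  (D3,W3) ✓  (D3,W4) ✓  (D3,W6) ✓  (D4,W1) ✓  (D4,W2) ✓  (D4,W7) ✓  (D5,W2) ✗  (D5,W3) ✗  (D6,W7) ✓  (D7,W2) ✓  (D7,W8) ✓
Counterexamples (restrictor pairs failing the scope): 3.

3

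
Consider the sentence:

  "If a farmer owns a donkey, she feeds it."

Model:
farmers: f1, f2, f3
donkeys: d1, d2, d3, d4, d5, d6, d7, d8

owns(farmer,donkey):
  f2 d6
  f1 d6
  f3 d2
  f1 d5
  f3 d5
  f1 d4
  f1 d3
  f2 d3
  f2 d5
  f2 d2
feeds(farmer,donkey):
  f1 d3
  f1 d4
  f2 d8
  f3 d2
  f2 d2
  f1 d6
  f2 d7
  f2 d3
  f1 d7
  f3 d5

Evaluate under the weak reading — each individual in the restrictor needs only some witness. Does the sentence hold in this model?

True

"it" takes "a donkey" as antecedent — a donkey pronoun bound across the clause boundary.
Weak reading: every farmer f with some owns-donkey has at least one owns-donkey d such that feeds(f,d).
Per farmer: f1:✓  f2:✓  f3:✓
Every farmer in the restrictor has a witness.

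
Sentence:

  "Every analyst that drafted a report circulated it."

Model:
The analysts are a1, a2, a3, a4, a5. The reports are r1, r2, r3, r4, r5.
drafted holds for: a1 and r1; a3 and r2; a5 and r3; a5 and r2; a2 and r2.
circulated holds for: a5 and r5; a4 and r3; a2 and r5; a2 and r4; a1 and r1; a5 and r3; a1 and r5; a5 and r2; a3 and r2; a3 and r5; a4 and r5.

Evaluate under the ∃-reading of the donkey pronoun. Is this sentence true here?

"it" takes "a report" as antecedent — a donkey pronoun bound across the clause boundary.
Weak reading: every analyst a with some drafted-report has at least one drafted-report r such that circulated(a,r).
Per analyst: a1:✓  a2:✗  a3:✓  a5:✓
a2 has no witness among its drafted-reports.

False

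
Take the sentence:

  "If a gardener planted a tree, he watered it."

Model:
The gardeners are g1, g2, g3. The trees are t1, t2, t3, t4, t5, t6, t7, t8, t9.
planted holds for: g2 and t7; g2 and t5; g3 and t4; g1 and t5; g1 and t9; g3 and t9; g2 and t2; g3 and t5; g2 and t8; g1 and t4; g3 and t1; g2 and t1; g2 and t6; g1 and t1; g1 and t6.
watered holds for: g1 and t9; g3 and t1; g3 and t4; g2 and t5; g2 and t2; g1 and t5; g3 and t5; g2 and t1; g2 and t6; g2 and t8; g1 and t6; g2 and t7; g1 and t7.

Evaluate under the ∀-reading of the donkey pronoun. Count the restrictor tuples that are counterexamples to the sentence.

3

"it" takes "a tree" as antecedent — a donkey pronoun bound across the clause boundary.
Strong reading: for every (g,t) with planted(g,t), watered(g,t).
Restrictor pairs: (g1,t1) ✗  (g1,t4) ✗  (g1,t5) ✓  (g1,t6) ✓  (g1,t9) ✓  (g2,t1) ✓  (g2,t2) ✓  (g2,t5) ✓  (g2,t6) ✓  (g2,t7) ✓  (g2,t8) ✓  (g3,t1) ✓  (g3,t4) ✓  (g3,t5) ✓  (g3,t9) ✗
Counterexamples (restrictor pairs failing the scope): 3.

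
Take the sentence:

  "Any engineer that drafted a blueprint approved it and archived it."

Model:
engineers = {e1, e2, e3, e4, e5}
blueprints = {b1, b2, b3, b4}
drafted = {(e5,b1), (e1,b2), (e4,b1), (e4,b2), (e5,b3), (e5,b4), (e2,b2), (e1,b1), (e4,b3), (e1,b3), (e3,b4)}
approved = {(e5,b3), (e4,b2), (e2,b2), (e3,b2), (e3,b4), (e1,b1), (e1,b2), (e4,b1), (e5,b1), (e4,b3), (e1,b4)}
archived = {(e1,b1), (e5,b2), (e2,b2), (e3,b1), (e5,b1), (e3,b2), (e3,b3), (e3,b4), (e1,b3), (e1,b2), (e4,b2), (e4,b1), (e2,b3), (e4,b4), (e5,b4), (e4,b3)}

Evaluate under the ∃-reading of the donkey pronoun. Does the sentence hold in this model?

"it" takes "a blueprint" as antecedent — a donkey pronoun bound across the clause boundary.
Weak reading: every engineer e with some drafted-blueprint has at least one drafted-blueprint b such that approved(e,b) ∧ archived(e,b).
Per engineer: e1:✓  e2:✓  e3:✓  e4:✓  e5:✓
Every engineer in the restrictor has a witness.

True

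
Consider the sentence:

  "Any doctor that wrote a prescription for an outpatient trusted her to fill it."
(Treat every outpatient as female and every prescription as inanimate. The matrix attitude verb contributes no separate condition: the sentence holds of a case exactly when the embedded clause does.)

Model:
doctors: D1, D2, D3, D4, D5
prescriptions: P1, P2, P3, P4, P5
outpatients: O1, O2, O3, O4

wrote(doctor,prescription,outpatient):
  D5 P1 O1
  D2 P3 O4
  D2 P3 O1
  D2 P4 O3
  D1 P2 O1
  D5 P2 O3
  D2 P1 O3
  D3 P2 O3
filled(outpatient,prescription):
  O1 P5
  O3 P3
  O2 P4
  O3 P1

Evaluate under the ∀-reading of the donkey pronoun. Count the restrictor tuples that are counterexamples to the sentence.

7

"her" takes "an outpatient" as antecedent and "it" takes "a prescription"; both are donkey pronouns co-varying with the restrictor.
Strong reading: for every (d,p,o) with wrote(d,p,o), filled(o,p).
Restrictor triples: (D1,P2,O1)→filled(O1,P2) ✗  (D2,P1,O3)→filled(O3,P1) ✓  (D2,P3,O1)→filled(O1,P3) ✗  (D2,P3,O4)→filled(O4,P3) ✗  (D2,P4,O3)→filled(O3,P4) ✗  (D3,P2,O3)→filled(O3,P2) ✗  (D5,P1,O1)→filled(O1,P1) ✗  (D5,P2,O3)→filled(O3,P2) ✗
Counterexamples (restrictor triples failing the scope): 7.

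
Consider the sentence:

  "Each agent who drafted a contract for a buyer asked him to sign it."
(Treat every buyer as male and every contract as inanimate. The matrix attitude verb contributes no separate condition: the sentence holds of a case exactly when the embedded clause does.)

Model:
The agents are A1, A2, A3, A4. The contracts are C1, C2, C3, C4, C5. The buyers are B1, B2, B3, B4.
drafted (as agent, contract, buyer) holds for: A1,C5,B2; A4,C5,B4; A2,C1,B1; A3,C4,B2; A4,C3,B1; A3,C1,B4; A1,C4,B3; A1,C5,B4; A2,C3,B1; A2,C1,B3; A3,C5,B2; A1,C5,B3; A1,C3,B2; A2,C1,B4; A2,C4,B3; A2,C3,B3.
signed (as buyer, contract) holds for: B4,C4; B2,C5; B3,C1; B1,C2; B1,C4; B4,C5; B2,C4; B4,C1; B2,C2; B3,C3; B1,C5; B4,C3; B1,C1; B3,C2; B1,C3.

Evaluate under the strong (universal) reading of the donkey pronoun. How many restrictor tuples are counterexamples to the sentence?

"him" takes "a buyer" as antecedent and "it" takes "a contract"; both are donkey pronouns co-varying with the restrictor.
Strong reading: for every (a,c,b) with drafted(a,c,b), signed(b,c).
Restrictor triples: (A1,C3,B2)→signed(B2,C3) ✗  (A1,C4,B3)→signed(B3,C4) ✗  (A1,C5,B2)→signed(B2,C5) ✓  (A1,C5,B3)→signed(B3,C5) ✗  (A1,C5,B4)→signed(B4,C5) ✓  (A2,C1,B1)→signed(B1,C1) ✓  (A2,C1,B3)→signed(B3,C1) ✓  (A2,C1,B4)→signed(B4,C1) ✓  (A2,C3,B1)→signed(B1,C3) ✓  (A2,C3,B3)→signed(B3,C3) ✓  (A2,C4,B3)→signed(B3,C4) ✗  (A3,C1,B4)→signed(B4,C1) ✓  (A3,C4,B2)→signed(B2,C4) ✓  (A3,C5,B2)→signed(B2,C5) ✓  (A4,C3,B1)→signed(B1,C3) ✓  (A4,C5,B4)→signed(B4,C5) ✓
Counterexamples (restrictor triples failing the scope): 4.

4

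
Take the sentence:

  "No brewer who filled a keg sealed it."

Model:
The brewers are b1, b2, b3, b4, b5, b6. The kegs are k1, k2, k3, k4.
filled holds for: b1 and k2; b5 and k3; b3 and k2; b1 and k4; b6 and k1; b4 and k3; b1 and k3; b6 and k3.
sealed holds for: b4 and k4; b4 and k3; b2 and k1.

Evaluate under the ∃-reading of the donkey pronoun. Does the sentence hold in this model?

"it" takes "a keg" as antecedent — a donkey pronoun bound across the clause boundary.
Truth condition: for no (b,k) with filled(b,k) does sealed(b,k) hold.
Restrictor pairs — does the scope hold? (b1,k2):fails  (b1,k3):fails  (b1,k4):fails  (b3,k2):fails  (b4,k3):holds  (b5,k3):fails  (b6,k1):fails  (b6,k3):fails
Scope holds for 1 pair(s), so the sentence is false.

False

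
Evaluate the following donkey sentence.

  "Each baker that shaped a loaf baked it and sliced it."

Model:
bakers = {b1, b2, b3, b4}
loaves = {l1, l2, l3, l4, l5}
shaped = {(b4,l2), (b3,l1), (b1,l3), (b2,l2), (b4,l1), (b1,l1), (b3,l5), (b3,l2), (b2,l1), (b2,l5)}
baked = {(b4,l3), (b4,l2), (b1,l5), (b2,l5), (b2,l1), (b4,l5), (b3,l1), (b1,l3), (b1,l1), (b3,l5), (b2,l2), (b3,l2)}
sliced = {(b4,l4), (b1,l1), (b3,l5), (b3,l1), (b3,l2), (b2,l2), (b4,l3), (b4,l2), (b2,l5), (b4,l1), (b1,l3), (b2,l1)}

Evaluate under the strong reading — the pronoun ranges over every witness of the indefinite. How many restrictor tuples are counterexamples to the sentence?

"it" takes "a loaf" as antecedent — a donkey pronoun bound across the clause boundary.
Strong reading: for every (b,l) with shaped(b,l), baked(b,l) ∧ sliced(b,l).
Restrictor pairs: (b1,l1) ✓  (b1,l3) ✓  (b2,l1) ✓  (b2,l2) ✓  (b2,l5) ✓  (b3,l1) ✓  (b3,l2) ✓  (b3,l5) ✓  (b4,l1) ✗  (b4,l2) ✓
Counterexamples (restrictor pairs failing the scope): 1.

1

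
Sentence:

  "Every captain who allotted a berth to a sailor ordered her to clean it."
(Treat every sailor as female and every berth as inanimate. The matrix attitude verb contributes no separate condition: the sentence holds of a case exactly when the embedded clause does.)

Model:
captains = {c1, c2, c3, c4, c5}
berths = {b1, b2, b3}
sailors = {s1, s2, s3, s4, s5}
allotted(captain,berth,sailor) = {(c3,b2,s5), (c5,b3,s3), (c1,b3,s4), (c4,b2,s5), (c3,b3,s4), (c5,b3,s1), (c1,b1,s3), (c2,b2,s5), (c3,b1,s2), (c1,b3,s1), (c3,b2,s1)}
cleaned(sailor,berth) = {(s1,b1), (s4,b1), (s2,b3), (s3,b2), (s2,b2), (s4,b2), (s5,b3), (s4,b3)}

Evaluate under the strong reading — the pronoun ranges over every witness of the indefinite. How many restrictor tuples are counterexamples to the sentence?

"her" takes "a sailor" as antecedent and "it" takes "a berth"; both are donkey pronouns co-varying with the restrictor.
Strong reading: for every (c,b,s) with allotted(c,b,s), cleaned(s,b).
Restrictor triples: (c1,b1,s3)→cleaned(s3,b1) ✗  (c1,b3,s1)→cleaned(s1,b3) ✗  (c1,b3,s4)→cleaned(s4,b3) ✓  (c2,b2,s5)→cleaned(s5,b2) ✗  (c3,b1,s2)→cleaned(s2,b1) ✗  (c3,b2,s1)→cleaned(s1,b2) ✗  (c3,b2,s5)→cleaned(s5,b2) ✗  (c3,b3,s4)→cleaned(s4,b3) ✓  (c4,b2,s5)→cleaned(s5,b2) ✗  (c5,b3,s1)→cleaned(s1,b3) ✗  (c5,b3,s3)→cleaned(s3,b3) ✗
Counterexamples (restrictor triples failing the scope): 9.

9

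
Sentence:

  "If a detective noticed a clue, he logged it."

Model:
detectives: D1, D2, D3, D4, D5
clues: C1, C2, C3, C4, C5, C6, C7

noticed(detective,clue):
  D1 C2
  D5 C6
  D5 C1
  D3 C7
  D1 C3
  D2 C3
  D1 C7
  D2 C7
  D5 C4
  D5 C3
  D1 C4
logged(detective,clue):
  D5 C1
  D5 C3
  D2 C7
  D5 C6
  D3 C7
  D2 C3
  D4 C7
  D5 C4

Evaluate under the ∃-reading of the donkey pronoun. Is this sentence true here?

False

"it" takes "a clue" as antecedent — a donkey pronoun bound across the clause boundary.
Weak reading: every detective d with some noticed-clue has at least one noticed-clue c such that logged(d,c).
Per detective: D1:✗  D2:✓  D3:✓  D5:✓
D1 has no witness among its noticed-clues.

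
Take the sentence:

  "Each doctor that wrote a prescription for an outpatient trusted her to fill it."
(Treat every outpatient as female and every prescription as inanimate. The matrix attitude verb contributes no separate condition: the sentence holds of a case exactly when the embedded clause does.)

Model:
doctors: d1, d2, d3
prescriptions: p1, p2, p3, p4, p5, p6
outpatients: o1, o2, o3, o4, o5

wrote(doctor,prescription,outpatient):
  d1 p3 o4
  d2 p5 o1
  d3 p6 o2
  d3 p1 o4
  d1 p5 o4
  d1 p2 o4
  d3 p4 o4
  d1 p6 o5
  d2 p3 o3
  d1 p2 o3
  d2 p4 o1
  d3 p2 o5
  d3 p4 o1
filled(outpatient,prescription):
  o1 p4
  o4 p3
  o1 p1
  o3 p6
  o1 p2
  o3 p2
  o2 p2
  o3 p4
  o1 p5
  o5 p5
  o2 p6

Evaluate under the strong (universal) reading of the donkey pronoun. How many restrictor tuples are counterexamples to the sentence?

7

"her" takes "an outpatient" as antecedent and "it" takes "a prescription"; both are donkey pronouns co-varying with the restrictor.
Strong reading: for every (d,p,o) with wrote(d,p,o), filled(o,p).
Restrictor triples: (d1,p2,o3)→filled(o3,p2) ✓  (d1,p2,o4)→filled(o4,p2) ✗  (d1,p3,o4)→filled(o4,p3) ✓  (d1,p5,o4)→filled(o4,p5) ✗  (d1,p6,o5)→filled(o5,p6) ✗  (d2,p3,o3)→filled(o3,p3) ✗  (d2,p4,o1)→filled(o1,p4) ✓  (d2,p5,o1)→filled(o1,p5) ✓  (d3,p1,o4)→filled(o4,p1) ✗  (d3,p2,o5)→filled(o5,p2) ✗  (d3,p4,o1)→filled(o1,p4) ✓  (d3,p4,o4)→filled(o4,p4) ✗  (d3,p6,o2)→filled(o2,p6) ✓
Counterexamples (restrictor triples failing the scope): 7.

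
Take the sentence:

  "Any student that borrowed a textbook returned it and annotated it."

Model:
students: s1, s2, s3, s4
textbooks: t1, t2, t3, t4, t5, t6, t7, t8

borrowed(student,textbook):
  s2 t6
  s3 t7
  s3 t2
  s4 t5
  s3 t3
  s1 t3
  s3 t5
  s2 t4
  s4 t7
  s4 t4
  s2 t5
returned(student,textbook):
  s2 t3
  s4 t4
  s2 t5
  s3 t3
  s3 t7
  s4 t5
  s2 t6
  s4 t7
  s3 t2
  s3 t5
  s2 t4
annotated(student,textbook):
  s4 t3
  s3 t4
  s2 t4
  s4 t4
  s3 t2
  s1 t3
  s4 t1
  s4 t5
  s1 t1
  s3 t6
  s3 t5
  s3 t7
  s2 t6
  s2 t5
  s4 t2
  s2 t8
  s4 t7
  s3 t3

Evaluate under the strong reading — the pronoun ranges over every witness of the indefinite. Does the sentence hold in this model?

False

"it" takes "a textbook" as antecedent — a donkey pronoun bound across the clause boundary.
Strong reading: for every (s,t) with borrowed(s,t), returned(s,t) ∧ annotated(s,t).
Restrictor pairs: (s1,t3) ✗  (s2,t4) ✓  (s2,t5) ✓  (s2,t6) ✓  (s3,t2) ✓  (s3,t3) ✓  (s3,t5) ✓  (s3,t7) ✓  (s4,t4) ✓  (s4,t5) ✓  (s4,t7) ✓
Counterexample: (s1,t3) is in borrowed but fails the scope.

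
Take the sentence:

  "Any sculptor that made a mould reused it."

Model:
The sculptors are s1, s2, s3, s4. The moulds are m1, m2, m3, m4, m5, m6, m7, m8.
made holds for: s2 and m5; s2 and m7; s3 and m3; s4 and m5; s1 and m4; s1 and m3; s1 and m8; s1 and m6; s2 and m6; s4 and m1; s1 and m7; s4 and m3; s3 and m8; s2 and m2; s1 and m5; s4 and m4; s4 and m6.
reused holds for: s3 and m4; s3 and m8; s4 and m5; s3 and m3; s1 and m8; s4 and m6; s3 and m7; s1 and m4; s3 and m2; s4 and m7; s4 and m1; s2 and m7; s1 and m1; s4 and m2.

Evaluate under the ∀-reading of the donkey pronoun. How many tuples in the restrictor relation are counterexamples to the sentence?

9

"it" takes "a mould" as antecedent — a donkey pronoun bound across the clause boundary.
Strong reading: for every (s,m) with made(s,m), reused(s,m).
Restrictor pairs: (s1,m3) ✗  (s1,m4) ✓  (s1,m5) ✗  (s1,m6) ✗  (s1,m7) ✗  (s1,m8) ✓  (s2,m2) ✗  (s2,m5) ✗  (s2,m6) ✗  (s2,m7) ✓  (s3,m3) ✓  (s3,m8) ✓  (s4,m1) ✓  (s4,m3) ✗  (s4,m4) ✗  (s4,m5) ✓  (s4,m6) ✓
Counterexamples (restrictor pairs failing the scope): 9.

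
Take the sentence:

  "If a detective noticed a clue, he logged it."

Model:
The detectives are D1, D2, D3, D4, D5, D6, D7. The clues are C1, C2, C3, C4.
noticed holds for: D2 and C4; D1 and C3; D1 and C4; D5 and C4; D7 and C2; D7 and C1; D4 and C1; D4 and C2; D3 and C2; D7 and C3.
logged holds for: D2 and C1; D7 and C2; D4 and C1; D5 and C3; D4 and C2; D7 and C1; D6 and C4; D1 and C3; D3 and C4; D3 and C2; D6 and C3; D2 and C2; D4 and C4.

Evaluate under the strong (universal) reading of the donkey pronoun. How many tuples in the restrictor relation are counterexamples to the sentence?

4

"it" takes "a clue" as antecedent — a donkey pronoun bound across the clause boundary.
Strong reading: for every (d,c) with noticed(d,c), logged(d,c).
Restrictor pairs: (D1,C3) ✓  (D1,C4) ✗  (D2,C4) ✗  (D3,C2) ✓  (D4,C1) ✓  (D4,C2) ✓  (D5,C4) ✗  (D7,C1) ✓  (D7,C2) ✓  (D7,C3) ✗
Counterexamples (restrictor pairs failing the scope): 4.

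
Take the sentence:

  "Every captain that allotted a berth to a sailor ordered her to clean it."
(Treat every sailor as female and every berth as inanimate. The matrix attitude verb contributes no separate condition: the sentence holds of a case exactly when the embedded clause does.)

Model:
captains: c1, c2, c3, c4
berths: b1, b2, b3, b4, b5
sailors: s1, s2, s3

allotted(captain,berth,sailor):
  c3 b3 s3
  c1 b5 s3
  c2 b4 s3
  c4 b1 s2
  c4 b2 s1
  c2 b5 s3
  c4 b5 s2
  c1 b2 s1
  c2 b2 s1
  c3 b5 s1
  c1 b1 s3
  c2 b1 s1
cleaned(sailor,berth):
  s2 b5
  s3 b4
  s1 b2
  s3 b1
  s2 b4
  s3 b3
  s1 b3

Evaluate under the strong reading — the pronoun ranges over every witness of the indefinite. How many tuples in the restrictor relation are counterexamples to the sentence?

5

"her" takes "a sailor" as antecedent and "it" takes "a berth"; both are donkey pronouns co-varying with the restrictor.
Strong reading: for every (c,b,s) with allotted(c,b,s), cleaned(s,b).
Restrictor triples: (c1,b1,s3)→cleaned(s3,b1) ✓  (c1,b2,s1)→cleaned(s1,b2) ✓  (c1,b5,s3)→cleaned(s3,b5) ✗  (c2,b1,s1)→cleaned(s1,b1) ✗  (c2,b2,s1)→cleaned(s1,b2) ✓  (c2,b4,s3)→cleaned(s3,b4) ✓  (c2,b5,s3)→cleaned(s3,b5) ✗  (c3,b3,s3)→cleaned(s3,b3) ✓  (c3,b5,s1)→cleaned(s1,b5) ✗  (c4,b1,s2)→cleaned(s2,b1) ✗  (c4,b2,s1)→cleaned(s1,b2) ✓  (c4,b5,s2)→cleaned(s2,b5) ✓
Counterexamples (restrictor triples failing the scope): 5.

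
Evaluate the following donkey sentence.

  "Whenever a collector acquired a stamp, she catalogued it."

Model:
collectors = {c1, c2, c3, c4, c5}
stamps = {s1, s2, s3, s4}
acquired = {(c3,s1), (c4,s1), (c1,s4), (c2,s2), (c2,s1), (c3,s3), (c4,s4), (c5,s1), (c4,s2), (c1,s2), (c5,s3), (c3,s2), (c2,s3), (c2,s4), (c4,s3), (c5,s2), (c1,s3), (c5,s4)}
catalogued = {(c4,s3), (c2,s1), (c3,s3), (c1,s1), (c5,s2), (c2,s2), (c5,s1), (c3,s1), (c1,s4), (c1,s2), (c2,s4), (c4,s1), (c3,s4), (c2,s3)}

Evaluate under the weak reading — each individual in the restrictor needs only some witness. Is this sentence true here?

"it" takes "a stamp" as antecedent — a donkey pronoun bound across the clause boundary.
Weak reading: every collector c with some acquired-stamp has at least one acquired-stamp s such that catalogued(c,s).
Per collector: c1:✓  c2:✓  c3:✓  c4:✓  c5:✓
Every collector in the restrictor has a witness.

True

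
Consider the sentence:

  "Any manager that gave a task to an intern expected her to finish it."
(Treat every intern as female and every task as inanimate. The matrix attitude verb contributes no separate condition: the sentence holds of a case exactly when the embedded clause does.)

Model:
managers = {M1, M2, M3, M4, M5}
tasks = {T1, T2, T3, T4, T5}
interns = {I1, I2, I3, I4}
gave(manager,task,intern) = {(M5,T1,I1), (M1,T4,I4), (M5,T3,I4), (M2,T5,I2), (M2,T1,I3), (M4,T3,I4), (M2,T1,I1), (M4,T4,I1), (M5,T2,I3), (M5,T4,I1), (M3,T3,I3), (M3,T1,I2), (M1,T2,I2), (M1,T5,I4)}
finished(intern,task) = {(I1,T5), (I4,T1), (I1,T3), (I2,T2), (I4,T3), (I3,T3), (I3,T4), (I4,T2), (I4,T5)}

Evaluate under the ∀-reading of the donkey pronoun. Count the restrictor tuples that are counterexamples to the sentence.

"her" takes "an intern" as antecedent and "it" takes "a task"; both are donkey pronouns co-varying with the restrictor.
Strong reading: for every (m,t,i) with gave(m,t,i), finished(i,t).
Restrictor triples: (M1,T2,I2)→finished(I2,T2) ✓  (M1,T4,I4)→finished(I4,T4) ✗  (M1,T5,I4)→finished(I4,T5) ✓  (M2,T1,I1)→finished(I1,T1) ✗  (M2,T1,I3)→finished(I3,T1) ✗  (M2,T5,I2)→finished(I2,T5) ✗  (M3,T1,I2)→finished(I2,T1) ✗  (M3,T3,I3)→finished(I3,T3) ✓  (M4,T3,I4)→finished(I4,T3) ✓  (M4,T4,I1)→finished(I1,T4) ✗  (M5,T1,I1)→finished(I1,T1) ✗  (M5,T2,I3)→finished(I3,T2) ✗  (M5,T3,I4)→finished(I4,T3) ✓  (M5,T4,I1)→finished(I1,T4) ✗
Counterexamples (restrictor triples failing the scope): 9.

9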